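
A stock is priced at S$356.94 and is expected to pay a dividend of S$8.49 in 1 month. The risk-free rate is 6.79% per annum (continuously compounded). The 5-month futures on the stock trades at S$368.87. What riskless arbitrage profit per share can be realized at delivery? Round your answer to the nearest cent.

PV(dividends) I = 8.49·e^(−0.0679·1/12) = 8.4421
Fair futures F* = (S − I)·e^(rT) = (356.94 − 8.4421)·e^0.028292 = 348.4979 × 1.028696 = 358.4984
Market S$368.87 > fair 358.4984: forward overpriced → cash-and-carry (borrow at r, buy the stock and collect the dividends, short the forward).
Profit at T = |F_mkt − F*| = |368.87 − 358.4984| = S$10.37 per share

S$10.37 per share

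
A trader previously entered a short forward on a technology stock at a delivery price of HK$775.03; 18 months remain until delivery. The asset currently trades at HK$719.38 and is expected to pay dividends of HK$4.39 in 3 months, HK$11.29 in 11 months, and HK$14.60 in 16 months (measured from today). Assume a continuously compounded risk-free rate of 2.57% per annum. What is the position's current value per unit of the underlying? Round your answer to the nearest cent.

HK$55.84

PV(remaining dividends) I = 4.39·e^(−0.0257·3/12) + 11.29·e^(−0.0257·11/12) + 14.60·e^(−0.0257·16/12) = 29.4972
Current forward F = (S − I)·e^(rT) = (719.38 − 29.4972)·e^(0.0257·18/12) = 689.8828 × 1.039303 = 716.9973
Value (long) = (F − K)·e^(−rT) = (716.9973 − 775.03) × 0.962184 = -55.8381
Short position value = −(long value) = HK$55.84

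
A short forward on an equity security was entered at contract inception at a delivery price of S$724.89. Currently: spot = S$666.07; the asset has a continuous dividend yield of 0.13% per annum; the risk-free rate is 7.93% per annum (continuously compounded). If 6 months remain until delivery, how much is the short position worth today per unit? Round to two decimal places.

S$31.07

Current fair forward for the remaining 6 months: F = S·e^((r − q)·T), (r − q) = 0.0793 − 0.0013 = 0.0780
F = 666.07 · e^(0.0780 × 6/12) = 666.07 × 1.039770 = 692.5596
Value of long forward = (F − K)·e^(−rT) = (692.5596 − 724.89) · e^(−0.0793·6/12)
= -32.3304 × 0.961126 = -31.07
Short position value = −(long value) = S$31.07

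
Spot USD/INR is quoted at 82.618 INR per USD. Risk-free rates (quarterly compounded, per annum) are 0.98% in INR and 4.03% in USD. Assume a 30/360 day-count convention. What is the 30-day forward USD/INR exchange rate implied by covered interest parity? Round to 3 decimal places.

82.410

By covered interest parity, F = S · (1+r_INR/4)^(4T) / (1+r_USD/4)^(4T)
= 82.618 × 1.000816 / 1.003347 = 82.618 × 0.997477
F = 82.410 INR per USD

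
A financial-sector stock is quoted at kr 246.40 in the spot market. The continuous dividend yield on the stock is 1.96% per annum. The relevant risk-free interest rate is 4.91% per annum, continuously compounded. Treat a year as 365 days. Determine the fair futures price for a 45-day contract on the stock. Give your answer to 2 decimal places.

kr 247.30

F = S·e^((r − q)T) = 246.40 · e^((0.0491 − 0.0196) × 45/365)
= 246.40 · e^0.003637 = 246.40 × 1.003644
F = kr 247.30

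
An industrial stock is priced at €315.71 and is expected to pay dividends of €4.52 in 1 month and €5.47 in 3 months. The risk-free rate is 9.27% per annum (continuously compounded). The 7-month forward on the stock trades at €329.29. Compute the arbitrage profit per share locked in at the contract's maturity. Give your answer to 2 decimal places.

€6.41 per share

PV(dividends) I = 4.52·e^(−0.0927·1/12) + 5.47·e^(−0.0927·3/12) = 9.8299
Fair forward F* = (S − I)·e^(rT) = (315.71 − 9.8299)·e^0.054075 = 305.8801 × 1.055564 = 322.8760
Market €329.29 > fair 322.8760: forward overpriced → cash-and-carry (borrow at r, buy the stock and collect the dividends, short the forward).
Profit at T = |F_mkt − F*| = |329.29 − 322.8760| = €6.41 per share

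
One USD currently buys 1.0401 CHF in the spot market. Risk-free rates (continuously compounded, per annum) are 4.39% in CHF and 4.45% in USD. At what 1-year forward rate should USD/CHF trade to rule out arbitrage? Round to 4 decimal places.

1.0395

F = S·e^((r_CHF − r_USD)T) = 1.0401 · e^((0.0439 − 0.0445) × 12/12)
= 1.0401 · e^-0.000600 = 1.0401 × 0.999400
F = 1.0395 CHF per USD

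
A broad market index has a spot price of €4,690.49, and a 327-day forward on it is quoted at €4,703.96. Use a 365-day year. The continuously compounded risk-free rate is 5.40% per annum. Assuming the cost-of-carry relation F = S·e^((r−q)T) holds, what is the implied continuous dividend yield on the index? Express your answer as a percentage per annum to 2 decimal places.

From F = S·e^((r−q)T): (r − q) = ln(F/S)/T
ln(4703.96/4690.49) = ln(1.002872) = 0.002868
(r − q) = 0.002868 / (327/365) = 0.003201
q = r − ln(F/S)/T = 0.0540 − 0.003201 = 0.050799
q = 5.08%

5.08%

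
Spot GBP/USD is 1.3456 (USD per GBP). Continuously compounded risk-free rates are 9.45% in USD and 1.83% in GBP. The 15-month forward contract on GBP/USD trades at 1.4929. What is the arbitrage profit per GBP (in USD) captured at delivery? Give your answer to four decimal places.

Fair forward: F* = S·e^(carry·T), with carry = (r_USD − r_GBP) = 0.0945 − 0.0183 = 0.0762
F* = 1.3456 · e^(0.0762 × 15/12) = 1.3456 · e^0.095250 = 1.3456 × 1.099934 = 1.4801
Market 1.4929 > fair 1.4801: forward overpriced → cash-and-carry (buy spot, short the forward).
At maturity, profit = |F_mkt − F*| = |1.4929 − 1.4801| = 0.0128 per GBP (in USD)

0.0128 per GBP (in USD)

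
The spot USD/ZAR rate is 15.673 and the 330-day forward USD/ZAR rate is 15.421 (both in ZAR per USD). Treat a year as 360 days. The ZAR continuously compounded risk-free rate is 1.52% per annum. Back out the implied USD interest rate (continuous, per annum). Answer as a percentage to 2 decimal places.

3.29%

F = S·e^((r_ZAR − r_USD)T) ⇒ r_USD = r_ZAR − ln(F/S)/T
ln(15.421/15.673) = -0.016209; /(330/360) = -0.017683
r_USD = 0.0152 + 0.017683 = 0.032883
r_USD = 3.29%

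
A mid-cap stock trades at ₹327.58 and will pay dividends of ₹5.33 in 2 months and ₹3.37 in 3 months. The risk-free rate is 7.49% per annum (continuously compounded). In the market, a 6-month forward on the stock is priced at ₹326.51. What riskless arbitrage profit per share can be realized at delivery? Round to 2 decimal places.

PV(dividends) I = 5.33·e^(−0.0749·2/12) + 3.37·e^(−0.0749·3/12) = 8.5714
Fair forward F* = (S − I)·e^(rT) = (327.58 − 8.5714)·e^0.037450 = 319.0086 × 1.038160 = 331.1820
Market ₹326.51 < fair 331.1820: forward underpriced → reverse cash-and-carry (short the stock, invest proceeds at r, pay the dividends, go long the forward).
Profit at T = |F_mkt − F*| = |326.51 − 331.1820| = ₹4.67 per share

₹4.67 per share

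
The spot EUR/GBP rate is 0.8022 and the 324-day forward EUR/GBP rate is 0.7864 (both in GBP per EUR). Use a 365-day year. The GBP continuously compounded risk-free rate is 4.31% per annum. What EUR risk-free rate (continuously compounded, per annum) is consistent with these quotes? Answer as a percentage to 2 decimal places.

6.55%

F = S·e^((r_GBP − r_EUR)T) ⇒ r_EUR = r_GBP − ln(F/S)/T
ln(0.7864/0.8022) = -0.019892; /(324/365) = -0.022409
r_EUR = 0.0431 + 0.022409 = 0.065509
r_EUR = 6.55%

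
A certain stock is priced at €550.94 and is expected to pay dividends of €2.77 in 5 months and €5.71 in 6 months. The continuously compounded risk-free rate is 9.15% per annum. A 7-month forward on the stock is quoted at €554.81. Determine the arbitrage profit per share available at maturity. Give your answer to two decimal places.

PV(dividends) I = 2.77·e^(−0.0915·5/12) + 5.71·e^(−0.0915·6/12) = 8.1210
Fair forward F* = (S − I)·e^(rT) = (550.94 − 8.1210)·e^0.053375 = 542.8190 × 1.054825 = 572.5791
Market €554.81 < fair 572.5791: forward underpriced → reverse cash-and-carry (short the stock, invest proceeds at r, pay the dividends, go long the forward).
Profit at T = |F_mkt − F*| = |554.81 − 572.5791| = €17.77 per share

€17.77 per share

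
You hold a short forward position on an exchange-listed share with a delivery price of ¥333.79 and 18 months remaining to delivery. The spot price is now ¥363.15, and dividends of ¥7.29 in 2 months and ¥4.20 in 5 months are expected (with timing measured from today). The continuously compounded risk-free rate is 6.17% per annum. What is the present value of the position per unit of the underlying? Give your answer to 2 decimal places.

-¥47.56

PV(remaining dividends) I = 7.29·e^(−0.0617·2/12) + 4.20·e^(−0.0617·5/12) = 11.3088
Current forward F = (S − I)·e^(rT) = (363.15 − 11.3088)·e^(0.0617·18/12) = 351.8412 × 1.096968 = 385.9585
Value (long) = (F − K)·e^(−rT) = (385.9585 − 333.79) × 0.911604 = 47.5570
Short position value = −(long value) = -¥47.56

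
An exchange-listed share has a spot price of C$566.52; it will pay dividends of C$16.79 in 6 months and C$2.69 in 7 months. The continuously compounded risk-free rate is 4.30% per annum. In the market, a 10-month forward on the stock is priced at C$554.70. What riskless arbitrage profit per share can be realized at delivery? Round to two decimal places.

PV(dividends) I = 16.79·e^(−0.0430·6/12) + 2.69·e^(−0.0430·7/12) = 19.0562
Fair forward F* = (S − I)·e^(rT) = (566.52 − 19.0562)·e^0.035833 = 547.4638 × 1.036483 = 567.4369
Market C$554.70 < fair 567.4369: forward underpriced → reverse cash-and-carry (short the stock, invest proceeds at r, pay the dividends, go long the forward).
Profit at T = |F_mkt − F*| = |554.70 − 567.4369| = C$12.74 per share

C$12.74 per share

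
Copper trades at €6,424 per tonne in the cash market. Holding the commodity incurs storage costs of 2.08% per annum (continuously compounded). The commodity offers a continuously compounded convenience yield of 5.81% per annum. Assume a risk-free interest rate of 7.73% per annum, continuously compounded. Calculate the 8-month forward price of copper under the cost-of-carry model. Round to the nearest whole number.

€6,598 per tonne

Net carry = r + u − y = 0.0773 + 0.0208 − 0.0581 = 0.0400
F = S·e^((r+u−y)T) = 6424 · e^(0.0400 × 8/12) = 6424 · e^0.026667
= 6424 × 1.027026 = €6,598 per tonne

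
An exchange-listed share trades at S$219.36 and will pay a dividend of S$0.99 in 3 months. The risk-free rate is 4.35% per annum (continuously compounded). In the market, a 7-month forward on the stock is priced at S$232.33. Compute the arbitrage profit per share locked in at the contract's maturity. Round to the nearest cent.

S$8.34 per share

PV(dividends) I = 0.99·e^(−0.0435·3/12) = 0.9793
Fair forward F* = (S − I)·e^(rT) = (219.36 − 0.9793)·e^0.025375 = 218.3807 × 1.025700 = 223.9931
Market S$232.33 > fair 223.9931: forward overpriced → cash-and-carry (borrow at r, buy the stock and collect the dividends, short the forward).
Profit at T = |F_mkt − F*| = |232.33 − 223.9931| = S$8.34 per share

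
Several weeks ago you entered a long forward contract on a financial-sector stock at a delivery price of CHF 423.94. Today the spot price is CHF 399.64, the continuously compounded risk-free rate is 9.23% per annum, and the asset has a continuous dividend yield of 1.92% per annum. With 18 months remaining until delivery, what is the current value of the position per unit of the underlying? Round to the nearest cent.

Current fair forward for the remaining 18 months: F = S·e^((r − q)·T), (r − q) = 0.0923 − 0.0192 = 0.0731
F = 399.64 · e^(0.0731 × 18/12) = 399.64 × 1.115887 = 445.9531
Value of long forward = (F − K)·e^(−rT) = (445.9531 − 423.94) · e^(−0.0923·18/12)
= 22.0131 × 0.870707 = 19.17

CHF 19.17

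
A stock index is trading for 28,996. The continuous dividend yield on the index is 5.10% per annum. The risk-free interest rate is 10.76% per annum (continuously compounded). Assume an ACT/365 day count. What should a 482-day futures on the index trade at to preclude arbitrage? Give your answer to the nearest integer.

31,246

F = S·e^((r − q)T) = 28996 · e^((0.1076 − 0.0510) × 482/365)
= 28996 · e^0.074743 = 28996 × 1.077607
F = 31,246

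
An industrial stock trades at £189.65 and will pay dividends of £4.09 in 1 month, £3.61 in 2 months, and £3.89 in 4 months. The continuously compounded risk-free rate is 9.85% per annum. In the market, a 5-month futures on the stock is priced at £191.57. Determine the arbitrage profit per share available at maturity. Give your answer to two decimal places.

PV(dividends) I = 4.09·e^(−0.0985·1/12) + 3.61·e^(−0.0985·2/12) + 3.89·e^(−0.0985·4/12) = 11.3721
Fair futures F* = (S − I)·e^(rT) = (189.65 − 11.3721)·e^0.041042 = 178.2779 × 1.041896 = 185.7470
Market £191.57 > fair 185.7470: forward overpriced → cash-and-carry (borrow at r, buy the stock and collect the dividends, short the forward).
Profit at T = |F_mkt − F*| = |191.57 − 185.7470| = £5.82 per share

£5.82 per share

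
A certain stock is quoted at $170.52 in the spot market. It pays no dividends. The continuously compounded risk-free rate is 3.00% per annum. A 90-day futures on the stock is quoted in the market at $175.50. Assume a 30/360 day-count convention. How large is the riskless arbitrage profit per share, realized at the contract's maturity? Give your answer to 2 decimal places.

Fair futures: F* = S·e^(carry·T), with carry = r = 0.0300
F* = 170.52 · e^(0.0300 × 90/360) = 170.52 · e^0.007500 = 170.52 × 1.007528 = $171.8037
Market $175.50 > fair $171.8037: forward overpriced → cash-and-carry (buy spot, short the forward).
At maturity, profit = |F_mkt − F*| = |175.50 − 171.8037| = $3.70 per share

$3.70 per share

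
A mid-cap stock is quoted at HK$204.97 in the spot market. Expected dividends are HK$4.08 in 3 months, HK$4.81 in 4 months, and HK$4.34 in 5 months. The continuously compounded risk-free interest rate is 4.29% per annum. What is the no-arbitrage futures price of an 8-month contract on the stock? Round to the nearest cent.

PV(dividends) I = 4.08·e^(−0.0429·3/12) + 4.81·e^(−0.0429·4/12) + 4.34·e^(−0.0429·5/12)
I = 4.0365 + 4.7417 + 4.2631 = 13.0413
F = (S − I)·e^(rT) = (204.97 − 13.0413) · e^(0.0429·8/12)
= 191.9287 · e^0.028600 = 191.9287 × 1.029013 = HK$197.50

HK$197.50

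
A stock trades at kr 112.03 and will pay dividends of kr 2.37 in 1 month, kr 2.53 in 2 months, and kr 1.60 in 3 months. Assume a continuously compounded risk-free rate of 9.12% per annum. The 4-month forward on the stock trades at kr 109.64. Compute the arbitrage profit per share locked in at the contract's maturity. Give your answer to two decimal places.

PV(dividends) I = 2.37·e^(−0.0912·1/12) + 2.53·e^(−0.0912·2/12) + 1.60·e^(−0.0912·3/12) = 6.4078
Fair forward F* = (S − I)·e^(rT) = (112.03 − 6.4078)·e^0.030400 = 105.6222 × 1.030867 = 108.8824
Market kr 109.64 > fair 108.8824: forward overpriced → cash-and-carry (borrow at r, buy the stock and collect the dividends, short the forward).
Profit at T = |F_mkt − F*| = |109.64 − 108.8824| = kr 0.76 per share

kr 0.76 per share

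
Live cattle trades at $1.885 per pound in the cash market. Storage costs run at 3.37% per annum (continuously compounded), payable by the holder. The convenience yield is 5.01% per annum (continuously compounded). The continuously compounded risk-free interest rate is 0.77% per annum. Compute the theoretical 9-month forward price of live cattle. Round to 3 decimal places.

$1.873 per pound

Net carry = r + u − y = 0.0077 + 0.0337 − 0.0501 = -0.0087
F = S·e^((r+u−y)T) = 1.885 · e^(-0.0087 × 9/12) = 1.885 · e^-0.006525
= 1.885 × 0.993496 = $1.873 per pound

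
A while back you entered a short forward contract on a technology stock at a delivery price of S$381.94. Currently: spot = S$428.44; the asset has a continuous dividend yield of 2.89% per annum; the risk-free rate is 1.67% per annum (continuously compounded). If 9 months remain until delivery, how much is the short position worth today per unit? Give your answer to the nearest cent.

Current fair forward for the remaining 9 months: F = S·e^((r − q)·T), (r − q) = 0.0167 − 0.0289 = -0.0122
F = 428.44 · e^(-0.0122 × 9/12) = 428.44 × 0.990892 = 424.5378
Value of long forward = (F − K)·e^(−rT) = (424.5378 − 381.94) · e^(−0.0167·9/12)
= 42.5978 × 0.987553 = 42.07
Short position value = −(long value) = -S$42.07

-S$42.07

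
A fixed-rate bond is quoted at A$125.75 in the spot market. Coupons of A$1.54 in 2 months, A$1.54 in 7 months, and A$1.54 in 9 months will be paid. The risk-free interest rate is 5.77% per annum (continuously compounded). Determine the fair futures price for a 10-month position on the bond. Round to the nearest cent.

PV(coupons) I = 1.54·e^(−0.0577·2/12) + 1.54·e^(−0.0577·7/12) + 1.54·e^(−0.0577·9/12)
I = 1.5253 + 1.4890 + 1.4748 = 4.4891
F = (S − I)·e^(rT) = (125.75 − 4.4891) · e^(0.0577·10/12)
= 121.2609 · e^0.048083 = 121.2609 × 1.049258 = A$127.23

A$127.23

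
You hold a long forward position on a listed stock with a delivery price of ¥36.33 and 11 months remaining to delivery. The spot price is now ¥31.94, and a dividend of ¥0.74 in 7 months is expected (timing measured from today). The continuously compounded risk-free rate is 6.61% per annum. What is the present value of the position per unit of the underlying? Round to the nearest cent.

PV(remaining dividends) I = 0.74·e^(−0.0661·7/12) = 0.7120
Current forward F = (S − I)·e^(rT) = (31.94 − 0.7120)·e^(0.0661·11/12) = 31.2280 × 1.062465 = 33.1787
Value (long) = (F − K)·e^(−rT) = (33.1787 − 36.33) × 0.941207 = -2.9660
Value = -¥2.97

-¥2.97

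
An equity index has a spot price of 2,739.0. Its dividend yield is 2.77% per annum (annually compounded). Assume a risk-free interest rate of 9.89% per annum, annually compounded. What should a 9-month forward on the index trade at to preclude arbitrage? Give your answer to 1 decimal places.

2,880.1

F = S · (1+r)^T / (1+q)^T
= 2739.0 × 1.073294 / 1.020704 = 2739.0 × 1.051523
F = 2,880.1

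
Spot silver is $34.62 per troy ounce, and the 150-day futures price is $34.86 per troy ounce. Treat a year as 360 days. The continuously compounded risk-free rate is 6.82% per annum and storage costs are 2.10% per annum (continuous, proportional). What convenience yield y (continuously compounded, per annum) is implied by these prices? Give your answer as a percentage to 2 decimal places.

F = S·e^((r+u−y)T) ⇒ (r+u−y) = ln(F/S)/T
ln(34.86/34.62) = 0.006908; /T ⇒ 0.016579
y = r + u − ln(F/S)/T = 0.0682 + 0.0210 − 0.016579 = 0.072621
y = 7.26%

7.26%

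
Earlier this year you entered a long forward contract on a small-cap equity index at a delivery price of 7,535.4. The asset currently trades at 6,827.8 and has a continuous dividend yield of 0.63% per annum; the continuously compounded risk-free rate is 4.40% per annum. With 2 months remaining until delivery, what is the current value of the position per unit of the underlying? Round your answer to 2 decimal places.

-659.71

Current fair forward for the remaining 2 months: F = S·e^((r − q)·T), (r − q) = 0.0440 − 0.0063 = 0.0377
F = 6827.8 · e^(0.0377 × 2/12) = 6827.8 × 1.00630311 = 6870.8364
Value of long forward = (F − K)·e^(−rT) = (6870.8364 − 7535.4) · e^(−0.0440·2/12)
= -664.5636 × 0.99269349 = -659.71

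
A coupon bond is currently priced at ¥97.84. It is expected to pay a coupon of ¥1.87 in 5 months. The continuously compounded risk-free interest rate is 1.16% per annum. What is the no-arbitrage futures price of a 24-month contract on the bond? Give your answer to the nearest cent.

PV(coupons) I = 1.87·e^(−0.0116·5/12)
I = 1.8610
F = (S − I)·e^(rT) = (97.84 − 1.8610) · e^(0.0116·24/12)
= 95.9790 · e^0.023200 = 95.9790 × 1.023471 = ¥98.23

¥98.23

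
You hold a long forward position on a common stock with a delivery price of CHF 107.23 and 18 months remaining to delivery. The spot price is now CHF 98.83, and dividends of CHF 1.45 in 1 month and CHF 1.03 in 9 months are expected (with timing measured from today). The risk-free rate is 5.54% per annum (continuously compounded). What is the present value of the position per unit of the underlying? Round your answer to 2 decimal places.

-CHF 2.28

PV(remaining dividends) I = 1.45·e^(−0.0554·1/12) + 1.03·e^(−0.0554·9/12) = 2.4314
Current forward F = (S − I)·e^(rT) = (98.83 − 2.4314)·e^(0.0554·18/12) = 96.3986 × 1.086650 = 104.7515
Value (long) = (F − K)·e^(−rT) = (104.7515 − 107.23) × 0.920259 = -2.2809
Value = -CHF 2.28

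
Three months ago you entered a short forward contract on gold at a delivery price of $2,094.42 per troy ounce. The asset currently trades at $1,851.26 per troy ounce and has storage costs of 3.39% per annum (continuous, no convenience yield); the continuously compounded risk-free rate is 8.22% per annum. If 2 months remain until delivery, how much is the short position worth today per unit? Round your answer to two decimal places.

Current fair forward for the remaining 2 months: F = S·e^((r + u)·T), (r + u) = 0.0822 + 0.0339 = 0.1161
F = 1851.26 · e^(0.1161 × 2/12) = 1851.26 × 1.01953842 = 1887.4307
Value of long forward = (F − K)·e^(−rT) = (1887.4307 − 2094.42) · e^(−0.0822·2/12)
= -206.9893 × 0.98639342 = -204.17
Short position value = −(long value) = $204.17

$204.17 per troy ounce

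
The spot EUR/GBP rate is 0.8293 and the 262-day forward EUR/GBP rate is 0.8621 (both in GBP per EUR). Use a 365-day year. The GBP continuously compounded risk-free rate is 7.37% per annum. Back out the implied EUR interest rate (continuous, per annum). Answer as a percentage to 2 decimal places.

F = S·e^((r_GBP − r_EUR)T) ⇒ r_EUR = r_GBP − ln(F/S)/T
ln(0.8621/0.8293) = 0.038789; /(262/365) = 0.054038
r_EUR = 0.0737 − 0.054038 = 0.019662
r_EUR = 1.97%

1.97%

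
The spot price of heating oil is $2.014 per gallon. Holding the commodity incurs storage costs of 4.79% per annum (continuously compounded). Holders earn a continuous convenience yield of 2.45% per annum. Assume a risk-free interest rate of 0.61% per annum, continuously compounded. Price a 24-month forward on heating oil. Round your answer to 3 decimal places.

Net carry = r + u − y = 0.0061 + 0.0479 − 0.0245 = 0.0295
F = S·e^((r+u−y)T) = 2.014 · e^(0.0295 × 24/12) = 2.014 · e^0.059000
= 2.014 × 1.060775 = $2.136 per gallon

$2.136 per gallon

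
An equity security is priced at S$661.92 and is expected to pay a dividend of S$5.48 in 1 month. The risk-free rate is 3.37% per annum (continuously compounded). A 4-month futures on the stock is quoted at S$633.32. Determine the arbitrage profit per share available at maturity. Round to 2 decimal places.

S$30.55 per share

PV(dividends) I = 5.48·e^(−0.0337·1/12) = 5.4646
Fair futures F* = (S − I)·e^(rT) = (661.92 − 5.4646)·e^0.011233 = 656.4554 × 1.011296 = 663.8707
Market S$633.32 < fair 663.8707: forward underpriced → reverse cash-and-carry (short the stock, invest proceeds at r, pay the dividends, go long the forward).
Profit at T = |F_mkt − F*| = |633.32 − 663.8707| = S$30.55 per share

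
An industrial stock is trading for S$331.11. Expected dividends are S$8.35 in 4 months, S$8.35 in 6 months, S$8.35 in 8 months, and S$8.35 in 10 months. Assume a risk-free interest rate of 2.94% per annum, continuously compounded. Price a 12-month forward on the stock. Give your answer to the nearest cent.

PV(dividends) I = 8.35·e^(−0.0294·4/12) + 8.35·e^(−0.0294·6/12) + 8.35·e^(−0.0294·8/12) + 8.35·e^(−0.0294·10/12)
I = 8.2686 + 8.2282 + 8.1879 + 8.1479 = 32.8326
F = (S − I)·e^(rT) = (331.11 − 32.8326) · e^(0.0294·12/12)
= 298.2774 · e^0.029400 = 298.2774 × 1.029836 = S$307.18

S$307.18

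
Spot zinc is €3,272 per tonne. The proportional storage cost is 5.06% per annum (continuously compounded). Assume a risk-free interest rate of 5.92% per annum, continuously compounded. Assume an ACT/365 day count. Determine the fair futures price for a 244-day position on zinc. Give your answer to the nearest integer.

€3,521 per tonne

Net carry = r + u − y = 0.0592 + 0.0506 − 0.0000 = 0.1098
F = S·e^((r+u−y)T) = 3272 · e^(0.1098 × 244/365) = 3272 · e^0.073401
= 3272 × 1.076162 = €3,521 per tonne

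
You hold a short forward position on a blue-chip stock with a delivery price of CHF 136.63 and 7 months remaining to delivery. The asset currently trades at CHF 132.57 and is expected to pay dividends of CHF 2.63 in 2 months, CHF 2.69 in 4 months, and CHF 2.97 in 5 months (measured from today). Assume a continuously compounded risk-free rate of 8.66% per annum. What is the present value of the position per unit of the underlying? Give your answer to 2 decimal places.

CHF 5.40

PV(remaining dividends) I = 2.63·e^(−0.0866·2/12) + 2.69·e^(−0.0866·4/12) + 2.97·e^(−0.0866·5/12) = 8.0705
Current forward F = (S − I)·e^(rT) = (132.57 − 8.0705)·e^(0.0866·7/12) = 124.4995 × 1.051814 = 130.9503
Value (long) = (F − K)·e^(−rT) = (130.9503 − 136.63) × 0.950738 = -5.3999
Short position value = −(long value) = CHF 5.40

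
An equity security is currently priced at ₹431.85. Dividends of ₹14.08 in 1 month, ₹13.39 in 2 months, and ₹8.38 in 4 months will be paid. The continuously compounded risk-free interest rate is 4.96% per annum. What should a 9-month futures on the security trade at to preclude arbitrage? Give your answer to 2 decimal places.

PV(dividends) I = 14.08·e^(−0.0496·1/12) + 13.39·e^(−0.0496·2/12) + 8.38·e^(−0.0496·4/12)
I = 14.0219 + 13.2798 + 8.2426 = 35.5443
F = (S − I)·e^(rT) = (431.85 − 35.5443) · e^(0.0496·9/12)
= 396.3057 · e^0.037200 = 396.3057 × 1.037901 = ₹411.33

₹411.33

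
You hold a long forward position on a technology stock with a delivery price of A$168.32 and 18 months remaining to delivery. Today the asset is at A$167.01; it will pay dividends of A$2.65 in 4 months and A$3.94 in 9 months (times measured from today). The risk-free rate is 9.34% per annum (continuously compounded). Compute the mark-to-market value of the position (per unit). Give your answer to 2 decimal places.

A$14.45

PV(remaining dividends) I = 2.65·e^(−0.0934·4/12) + 3.94·e^(−0.0934·9/12) = 6.2422
Current forward F = (S − I)·e^(rT) = (167.01 − 6.2422)·e^(0.0934·18/12) = 160.7678 × 1.150389 = 184.9455
Value (long) = (F − K)·e^(−rT) = (184.9455 − 168.32) × 0.869271 = 14.4521
Value = A$14.45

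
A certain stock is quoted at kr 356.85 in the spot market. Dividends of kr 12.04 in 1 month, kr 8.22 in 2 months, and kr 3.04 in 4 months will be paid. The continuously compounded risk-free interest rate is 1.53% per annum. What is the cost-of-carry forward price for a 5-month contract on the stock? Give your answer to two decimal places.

kr 335.74

PV(dividends) I = 12.04·e^(−0.0153·1/12) + 8.22·e^(−0.0153·2/12) + 3.04·e^(−0.0153·4/12)
I = 12.0247 + 8.1991 + 3.0245 = 23.2483
F = (S − I)·e^(rT) = (356.85 − 23.2483) · e^(0.0153·5/12)
= 333.6017 · e^0.006375 = 333.6017 × 1.006395 = kr 335.74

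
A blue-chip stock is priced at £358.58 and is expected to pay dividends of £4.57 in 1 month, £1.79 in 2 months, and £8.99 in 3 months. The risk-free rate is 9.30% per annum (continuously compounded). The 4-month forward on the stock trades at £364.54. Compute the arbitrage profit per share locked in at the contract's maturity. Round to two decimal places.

£10.23 per share

PV(dividends) I = 4.57·e^(−0.0930·1/12) + 1.79·e^(−0.0930·2/12) + 8.99·e^(−0.0930·3/12) = 15.0806
Fair forward F* = (S − I)·e^(rT) = (358.58 − 15.0806)·e^0.031000 = 343.4994 × 1.031486 = 354.3148
Market £364.54 > fair 354.3148: forward overpriced → cash-and-carry (borrow at r, buy the stock and collect the dividends, short the forward).
Profit at T = |F_mkt − F*| = |364.54 − 354.3148| = £10.23 per share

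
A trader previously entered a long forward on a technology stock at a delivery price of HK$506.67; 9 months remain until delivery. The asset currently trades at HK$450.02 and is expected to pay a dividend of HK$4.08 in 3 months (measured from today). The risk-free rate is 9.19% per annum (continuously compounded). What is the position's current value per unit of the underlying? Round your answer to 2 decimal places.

PV(remaining dividends) I = 4.08·e^(−0.0919·3/12) = 3.9873
Current forward F = (S − I)·e^(rT) = (450.02 − 3.9873)·e^(0.0919·9/12) = 446.0327 × 1.071356 = 477.8598
Value (long) = (F − K)·e^(−rT) = (477.8598 − 506.67) × 0.933397 = -26.8914
Value = -HK$26.89

-HK$26.89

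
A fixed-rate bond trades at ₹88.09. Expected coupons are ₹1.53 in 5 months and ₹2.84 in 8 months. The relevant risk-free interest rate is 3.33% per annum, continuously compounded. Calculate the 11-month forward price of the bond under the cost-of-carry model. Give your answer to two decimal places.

PV(coupons) I = 1.53·e^(−0.0333·5/12) + 2.84·e^(−0.0333·8/12)
I = 1.5089 + 2.7776 = 4.2865
F = (S − I)·e^(rT) = (88.09 − 4.2865) · e^(0.0333·11/12)
= 83.8035 · e^0.030525 = 83.8035 × 1.030996 = ₹86.40

₹86.40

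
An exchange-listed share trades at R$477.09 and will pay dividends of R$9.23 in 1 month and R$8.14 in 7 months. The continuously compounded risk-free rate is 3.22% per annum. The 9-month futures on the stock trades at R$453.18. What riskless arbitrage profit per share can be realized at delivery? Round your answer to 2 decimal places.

R$17.96 per share

PV(dividends) I = 9.23·e^(−0.0322·1/12) + 8.14·e^(−0.0322·7/12) = 17.1938
Fair futures F* = (S − I)·e^(rT) = (477.09 − 17.1938)·e^0.024150 = 459.8962 × 1.024444 = 471.1379
Market R$453.18 < fair 471.1379: forward underpriced → reverse cash-and-carry (short the stock, invest proceeds at r, pay the dividends, go long the forward).
Profit at T = |F_mkt − F*| = |453.18 − 471.1379| = R$17.96 per share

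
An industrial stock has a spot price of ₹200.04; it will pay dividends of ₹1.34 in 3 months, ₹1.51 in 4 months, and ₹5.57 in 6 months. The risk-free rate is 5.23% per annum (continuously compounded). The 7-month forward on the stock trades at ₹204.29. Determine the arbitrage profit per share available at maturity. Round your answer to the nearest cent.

₹6.54 per share

PV(dividends) I = 1.34·e^(−0.0523·3/12) + 1.51·e^(−0.0523·4/12) + 5.57·e^(−0.0523·6/12) = 8.2327
Fair forward F* = (S − I)·e^(rT) = (200.04 − 8.2327)·e^0.030508 = 191.8073 × 1.030978 = 197.7491
Market ₹204.29 > fair 197.7491: forward overpriced → cash-and-carry (borrow at r, buy the stock and collect the dividends, short the forward).
Profit at T = |F_mkt − F*| = |204.29 − 197.7491| = ₹6.54 per share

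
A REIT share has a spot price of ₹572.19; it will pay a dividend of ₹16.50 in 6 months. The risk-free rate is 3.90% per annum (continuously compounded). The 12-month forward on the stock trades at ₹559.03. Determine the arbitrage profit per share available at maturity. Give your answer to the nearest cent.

₹19.09 per share

PV(dividends) I = 16.50·e^(−0.0390·6/12) = 16.1814
Fair forward F* = (S − I)·e^(rT) = (572.19 − 16.1814)·e^0.039000 = 556.0086 × 1.039770 = 578.1211
Market ₹559.03 < fair 578.1211: forward underpriced → reverse cash-and-carry (short the stock, invest proceeds at r, pay the dividends, go long the forward).
Profit at T = |F_mkt − F*| = |559.03 − 578.1211| = ₹19.09 per share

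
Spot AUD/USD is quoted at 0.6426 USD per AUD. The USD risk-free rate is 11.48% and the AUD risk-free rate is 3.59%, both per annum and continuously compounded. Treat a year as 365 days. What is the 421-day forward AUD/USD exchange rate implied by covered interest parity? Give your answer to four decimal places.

0.7038

F = S·e^((r_USD − r_AUD)T) = 0.6426 · e^((0.1148 − 0.0359) × 421/365)
= 0.6426 · e^0.091005 = 0.6426 × 1.095274
F = 0.7038 USD per AUD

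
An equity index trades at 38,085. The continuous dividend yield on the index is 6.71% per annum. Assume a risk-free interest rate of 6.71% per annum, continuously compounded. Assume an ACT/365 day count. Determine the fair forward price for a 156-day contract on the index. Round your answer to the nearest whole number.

F = S·e^((r − q)T) = 38085 · e^((0.0671 − 0.0671) × 156/365)
= 38085 · e^0.000000 = 38085 × 1.000000
F = 38,085

38,085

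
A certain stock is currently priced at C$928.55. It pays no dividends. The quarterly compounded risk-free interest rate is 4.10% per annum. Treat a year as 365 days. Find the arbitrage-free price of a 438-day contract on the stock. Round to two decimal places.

C$975.13

F = S · (1+r/4)^(4T)
= 928.55 × 1.050167
F = C$975.13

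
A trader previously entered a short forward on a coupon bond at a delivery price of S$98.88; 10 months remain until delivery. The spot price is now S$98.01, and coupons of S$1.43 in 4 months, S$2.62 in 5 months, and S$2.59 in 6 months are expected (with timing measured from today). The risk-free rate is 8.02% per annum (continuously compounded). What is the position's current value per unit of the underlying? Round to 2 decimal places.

PV(remaining coupons) I = 1.43·e^(−0.0802·4/12) + 2.62·e^(−0.0802·5/12) + 2.59·e^(−0.0802·6/12) = 6.4144
Current forward F = (S − I)·e^(rT) = (98.01 − 6.4144)·e^(0.0802·10/12) = 91.5956 × 1.069117 = 97.9264
Value (long) = (F − K)·e^(−rT) = (97.9264 − 98.88) × 0.935351 = -0.8920
Short position value = −(long value) = S$0.89

S$0.89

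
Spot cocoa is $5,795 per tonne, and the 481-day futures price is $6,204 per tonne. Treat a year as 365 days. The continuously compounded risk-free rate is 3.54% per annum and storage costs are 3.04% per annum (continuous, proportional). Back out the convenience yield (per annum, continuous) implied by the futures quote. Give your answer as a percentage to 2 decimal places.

F = S·e^((r+u−y)T) ⇒ (r+u−y) = ln(F/S)/T
ln(6204/5795) = 0.068199; /T ⇒ 0.051752
y = r + u − ln(F/S)/T = 0.0354 + 0.0304 − 0.051752 = 0.014048
y = 1.40%

1.40%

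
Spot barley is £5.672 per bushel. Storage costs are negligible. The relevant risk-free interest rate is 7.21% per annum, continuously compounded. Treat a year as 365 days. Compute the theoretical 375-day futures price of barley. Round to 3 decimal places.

£6.108 per bushel

F = S·e^(rT) = 5.672 · e^(0.0721 × 375/365) = 5.672 · e^0.074075
= 5.672 × 1.076888 = £6.108 per bushel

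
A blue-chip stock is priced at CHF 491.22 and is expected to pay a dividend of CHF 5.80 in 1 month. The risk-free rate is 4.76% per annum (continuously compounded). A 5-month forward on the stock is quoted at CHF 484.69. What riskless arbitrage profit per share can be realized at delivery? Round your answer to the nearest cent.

PV(dividends) I = 5.80·e^(−0.0476·1/12) = 5.7770
Fair forward F* = (S − I)·e^(rT) = (491.22 − 5.7770)·e^0.019833 = 485.4430 × 1.020031 = 495.1669
Market CHF 484.69 < fair 495.1669: forward underpriced → reverse cash-and-carry (short the stock, invest proceeds at r, pay the dividends, go long the forward).
Profit at T = |F_mkt − F*| = |484.69 − 495.1669| = CHF 10.48 per share

CHF 10.48 per share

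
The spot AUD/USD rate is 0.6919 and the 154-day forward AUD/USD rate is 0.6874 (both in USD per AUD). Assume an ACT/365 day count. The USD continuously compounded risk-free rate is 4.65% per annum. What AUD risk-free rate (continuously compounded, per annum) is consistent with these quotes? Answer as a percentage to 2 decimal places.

6.20%

F = S·e^((r_USD − r_AUD)T) ⇒ r_AUD = r_USD − ln(F/S)/T
ln(0.6874/0.6919) = -0.006525; /(154/365) = -0.015465
r_AUD = 0.0465 + 0.015465 = 0.061965
r_AUD = 6.20%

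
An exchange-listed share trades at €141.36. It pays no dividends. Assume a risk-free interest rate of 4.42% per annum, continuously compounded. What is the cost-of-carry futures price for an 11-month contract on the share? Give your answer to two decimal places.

F = S·e^(rT) = 141.36 · e^(0.0442 × 11/12)
= 141.36 · e^0.040517 = 141.36 × 1.041349
F = €147.21

€147.21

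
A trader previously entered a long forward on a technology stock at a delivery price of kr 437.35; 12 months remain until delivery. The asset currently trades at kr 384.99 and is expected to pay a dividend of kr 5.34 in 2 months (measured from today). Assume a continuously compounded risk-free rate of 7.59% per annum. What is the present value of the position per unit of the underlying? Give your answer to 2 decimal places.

PV(remaining dividends) I = 5.34·e^(−0.0759·2/12) = 5.2729
Current forward F = (S − I)·e^(rT) = (384.99 − 5.2729)·e^(0.0759·12/12) = 379.7171 × 1.078855 = 409.6597
Value (long) = (F − K)·e^(−rT) = (409.6597 − 437.35) × 0.926909 = -25.6664
Value = -kr 25.67

-kr 25.67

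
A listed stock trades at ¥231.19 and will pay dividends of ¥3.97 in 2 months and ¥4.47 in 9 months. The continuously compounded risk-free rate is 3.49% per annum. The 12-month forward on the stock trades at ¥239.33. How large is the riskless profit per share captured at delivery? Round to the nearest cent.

¥8.53 per share

PV(dividends) I = 3.97·e^(−0.0349·2/12) + 4.47·e^(−0.0349·9/12) = 8.3015
Fair forward F* = (S − I)·e^(rT) = (231.19 − 8.3015)·e^0.034900 = 222.8885 × 1.035516 = 230.8046
Market ¥239.33 > fair 230.8046: forward overpriced → cash-and-carry (borrow at r, buy the stock and collect the dividends, short the forward).
Profit at T = |F_mkt − F*| = |239.33 − 230.8046| = ¥8.53 per share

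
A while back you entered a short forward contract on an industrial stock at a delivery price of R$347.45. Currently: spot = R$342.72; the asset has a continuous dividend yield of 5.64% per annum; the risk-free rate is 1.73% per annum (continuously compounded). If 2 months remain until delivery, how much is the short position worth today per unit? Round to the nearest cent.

Current fair forward for the remaining 2 months: F = S·e^((r − q)·T), (r − q) = 0.0173 − 0.0564 = -0.0391
F = 342.72 · e^(-0.0391 × 2/12) = 342.72 × 0.993505 = 340.4940
Value of long forward = (F − K)·e^(−rT) = (340.4940 − 347.45) · e^(−0.0173·2/12)
= -6.9560 × 0.997121 = -6.94
Short position value = −(long value) = R$6.94

R$6.94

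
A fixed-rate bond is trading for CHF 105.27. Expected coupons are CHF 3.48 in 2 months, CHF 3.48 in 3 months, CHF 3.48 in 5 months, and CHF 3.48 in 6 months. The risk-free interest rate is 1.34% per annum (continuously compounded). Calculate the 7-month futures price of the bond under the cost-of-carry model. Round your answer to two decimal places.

PV(coupons) I = 3.48·e^(−0.0134·2/12) + 3.48·e^(−0.0134·3/12) + 3.48·e^(−0.0134·5/12) + 3.48·e^(−0.0134·6/12)
I = 3.4722 + 3.4684 + 3.4606 + 3.4568 = 13.8580
F = (S − I)·e^(rT) = (105.27 − 13.8580) · e^(0.0134·7/12)
= 91.4120 · e^0.007817 = 91.4120 × 1.007848 = CHF 92.13

CHF 92.13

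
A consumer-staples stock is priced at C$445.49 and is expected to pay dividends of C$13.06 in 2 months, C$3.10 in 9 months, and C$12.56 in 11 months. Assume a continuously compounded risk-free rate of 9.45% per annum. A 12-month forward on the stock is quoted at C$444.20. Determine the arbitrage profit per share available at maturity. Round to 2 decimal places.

C$15.48 per share

PV(dividends) I = 13.06·e^(−0.0945·2/12) + 3.10·e^(−0.0945·9/12) + 12.56·e^(−0.0945·11/12) = 27.2616
Fair forward F* = (S − I)·e^(rT) = (445.49 − 27.2616)·e^0.094500 = 418.2284 × 1.099109 = 459.6786
Market C$444.20 < fair 459.6786: forward underpriced → reverse cash-and-carry (short the stock, invest proceeds at r, pay the dividends, go long the forward).
Profit at T = |F_mkt − F*| = |444.20 − 459.6786| = C$15.48 per share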